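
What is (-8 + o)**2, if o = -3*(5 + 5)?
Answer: 1444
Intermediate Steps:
o = -30 (o = -3*10 = -30)
(-8 + o)**2 = (-8 - 30)**2 = (-38)**2 = 1444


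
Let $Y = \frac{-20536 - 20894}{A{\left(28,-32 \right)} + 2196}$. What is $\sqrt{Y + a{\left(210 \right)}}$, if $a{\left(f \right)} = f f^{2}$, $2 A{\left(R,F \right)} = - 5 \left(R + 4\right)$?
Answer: $\frac{\sqrt{19596234570}}{46} \approx 3043.2$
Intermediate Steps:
$A{\left(R,F \right)} = -10 - \frac{5 R}{2}$ ($A{\left(R,F \right)} = \frac{\left(-5\right) \left(R + 4\right)}{2} = \frac{\left(-5\right) \left(4 + R\right)}{2} = \frac{-20 - 5 R}{2} = -10 - \frac{5 R}{2}$)
$a{\left(f \right)} = f^{3}$
$Y = - \frac{20715}{1058}$ ($Y = \frac{-20536 - 20894}{\left(-10 - 70\right) + 2196} = - \frac{41430}{\left(-10 - 70\right) + 2196} = - \frac{41430}{-80 + 2196} = - \frac{41430}{2116} = \left(-41430\right) \frac{1}{2116} = - \frac{20715}{1058} \approx -19.579$)
$\sqrt{Y + a{\left(210 \right)}} = \sqrt{- \frac{20715}{1058} + 210^{3}} = \sqrt{- \frac{20715}{1058} + 9261000} = \sqrt{\frac{9798117285}{1058}} = \frac{\sqrt{19596234570}}{46}$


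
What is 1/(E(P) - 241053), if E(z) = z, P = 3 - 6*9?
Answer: -1/241104 ≈ -4.1476e-6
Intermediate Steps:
P = -51 (P = 3 - 54 = -51)
1/(E(P) - 241053) = 1/(-51 - 241053) = 1/(-241104) = -1/241104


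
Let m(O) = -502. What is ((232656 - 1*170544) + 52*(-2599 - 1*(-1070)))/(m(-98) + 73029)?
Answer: -17396/72527 ≈ -0.23986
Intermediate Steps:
((232656 - 1*170544) + 52*(-2599 - 1*(-1070)))/(m(-98) + 73029) = ((232656 - 1*170544) + 52*(-2599 - 1*(-1070)))/(-502 + 73029) = ((232656 - 170544) + 52*(-2599 + 1070))/72527 = (62112 + 52*(-1529))*(1/72527) = (62112 - 79508)*(1/72527) = -17396*1/72527 = -17396/72527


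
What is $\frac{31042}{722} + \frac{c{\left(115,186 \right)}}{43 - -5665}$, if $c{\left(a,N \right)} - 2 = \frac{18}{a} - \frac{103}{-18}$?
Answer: $\frac{183395194309}{4265417160} \approx 42.996$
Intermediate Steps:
$c{\left(a,N \right)} = \frac{139}{18} + \frac{18}{a}$ ($c{\left(a,N \right)} = 2 + \left(\frac{18}{a} - \frac{103}{-18}\right) = 2 + \left(\frac{18}{a} - - \frac{103}{18}\right) = 2 + \left(\frac{18}{a} + \frac{103}{18}\right) = 2 + \left(\frac{103}{18} + \frac{18}{a}\right) = \frac{139}{18} + \frac{18}{a}$)
$\frac{31042}{722} + \frac{c{\left(115,186 \right)}}{43 - -5665} = \frac{31042}{722} + \frac{\frac{139}{18} + \frac{18}{115}}{43 - -5665} = 31042 \cdot \frac{1}{722} + \frac{\frac{139}{18} + 18 \cdot \frac{1}{115}}{43 + 5665} = \frac{15521}{361} + \frac{\frac{139}{18} + \frac{18}{115}}{5708} = \frac{15521}{361} + \frac{16309}{2070} \cdot \frac{1}{5708} = \frac{15521}{361} + \frac{16309}{11815560} = \frac{183395194309}{4265417160}$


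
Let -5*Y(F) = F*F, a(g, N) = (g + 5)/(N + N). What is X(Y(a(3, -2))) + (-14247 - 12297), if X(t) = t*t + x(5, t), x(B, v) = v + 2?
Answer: -663554/25 ≈ -26542.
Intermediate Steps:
a(g, N) = (5 + g)/(2*N) (a(g, N) = (5 + g)/((2*N)) = (5 + g)*(1/(2*N)) = (5 + g)/(2*N))
x(B, v) = 2 + v
Y(F) = -F²/5 (Y(F) = -F*F/5 = -F²/5)
X(t) = 2 + t + t² (X(t) = t*t + (2 + t) = t² + (2 + t) = 2 + t + t²)
X(Y(a(3, -2))) + (-14247 - 12297) = (2 - (5 + 3)²/16/5 + (-(5 + 3)²/16/5)²) + (-14247 - 12297) = (2 - ((½)*(-½)*8)²/5 + (-((½)*(-½)*8)²/5)²) - 26544 = (2 - ⅕*(-2)² + (-⅕*(-2)²)²) - 26544 = (2 - ⅕*4 + (-⅕*4)²) - 26544 = (2 - ⅘ + (-⅘)²) - 26544 = (2 - ⅘ + 16/25) - 26544 = 46/25 - 26544 = -663554/25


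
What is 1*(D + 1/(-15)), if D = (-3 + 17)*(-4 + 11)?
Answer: 1469/15 ≈ 97.933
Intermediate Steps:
D = 98 (D = 14*7 = 98)
1*(D + 1/(-15)) = 1*(98 + 1/(-15)) = 1*(98 - 1/15) = 1*(1469/15) = 1469/15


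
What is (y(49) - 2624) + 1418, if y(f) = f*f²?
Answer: 116443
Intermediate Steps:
y(f) = f³
(y(49) - 2624) + 1418 = (49³ - 2624) + 1418 = (117649 - 2624) + 1418 = 115025 + 1418 = 116443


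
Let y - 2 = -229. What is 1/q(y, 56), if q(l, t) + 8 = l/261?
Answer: -261/2315 ≈ -0.11274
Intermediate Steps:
y = -227 (y = 2 - 229 = -227)
q(l, t) = -8 + l/261
1/q(y, 56) = 1/(-8 + (1/261)*(-227)) = 1/(-8 - 227/261) = 1/(-2315/261) = -261/2315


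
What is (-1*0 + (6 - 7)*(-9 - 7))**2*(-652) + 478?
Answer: -166434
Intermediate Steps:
(-1*0 + (6 - 7)*(-9 - 7))**2*(-652) + 478 = (0 - 1*(-16))**2*(-652) + 478 = (0 + 16)**2*(-652) + 478 = 16**2*(-652) + 478 = 256*(-652) + 478 = -166912 + 478 = -166434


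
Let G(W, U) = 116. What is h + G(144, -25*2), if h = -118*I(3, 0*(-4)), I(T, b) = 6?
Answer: -592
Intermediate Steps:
h = -708 (h = -118*6 = -708)
h + G(144, -25*2) = -708 + 116 = -592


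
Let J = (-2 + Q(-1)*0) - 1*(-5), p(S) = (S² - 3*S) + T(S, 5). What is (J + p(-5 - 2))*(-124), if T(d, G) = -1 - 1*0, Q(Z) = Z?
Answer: -8928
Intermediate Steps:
T(d, G) = -1 (T(d, G) = -1 + 0 = -1)
p(S) = -1 + S² - 3*S (p(S) = (S² - 3*S) - 1 = -1 + S² - 3*S)
J = 3 (J = (-2 - 1*0) - 1*(-5) = (-2 + 0) + 5 = -2 + 5 = 3)
(J + p(-5 - 2))*(-124) = (3 + (-1 + (-5 - 2)² - 3*(-5 - 2)))*(-124) = (3 + (-1 + (-7)² - 3*(-7)))*(-124) = (3 + (-1 + 49 + 21))*(-124) = (3 + 69)*(-124) = 72*(-124) = -8928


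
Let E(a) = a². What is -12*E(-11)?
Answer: -1452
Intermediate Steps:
-12*E(-11) = -12*(-11)² = -12*121 = -1452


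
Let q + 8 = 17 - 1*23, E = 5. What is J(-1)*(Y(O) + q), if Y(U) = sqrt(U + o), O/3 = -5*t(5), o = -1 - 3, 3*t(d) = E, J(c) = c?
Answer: 14 - I*sqrt(29) ≈ 14.0 - 5.3852*I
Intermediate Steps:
q = -14 (q = -8 + (17 - 1*23) = -8 + (17 - 23) = -8 - 6 = -14)
t(d) = 5/3 (t(d) = (1/3)*5 = 5/3)
o = -4
O = -25 (O = 3*(-5*5/3) = 3*(-25/3) = -25)
Y(U) = sqrt(-4 + U) (Y(U) = sqrt(U - 4) = sqrt(-4 + U))
J(-1)*(Y(O) + q) = -(sqrt(-4 - 25) - 14) = -(sqrt(-29) - 14) = -(I*sqrt(29) - 14) = -(-14 + I*sqrt(29)) = 14 - I*sqrt(29)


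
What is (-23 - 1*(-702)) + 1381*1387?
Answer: 1916126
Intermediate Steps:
(-23 - 1*(-702)) + 1381*1387 = (-23 + 702) + 1915447 = 679 + 1915447 = 1916126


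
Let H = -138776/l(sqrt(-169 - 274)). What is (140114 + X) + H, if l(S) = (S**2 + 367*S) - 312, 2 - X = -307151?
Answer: 6735559941541/15059313 + 12732698*I*sqrt(443)/15059313 ≈ 4.4727e+5 + 17.796*I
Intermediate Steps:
X = 307153 (X = 2 - 1*(-307151) = 2 + 307151 = 307153)
l(S) = -312 + S**2 + 367*S
H = -138776/(-755 + 367*I*sqrt(443)) (H = -138776/(-312 + (sqrt(-169 - 274))**2 + 367*sqrt(-169 - 274)) = -138776/(-312 + (sqrt(-443))**2 + 367*sqrt(-443)) = -138776/(-312 + (I*sqrt(443))**2 + 367*(I*sqrt(443))) = -138776/(-312 - 443 + 367*I*sqrt(443)) = -138776/(-755 + 367*I*sqrt(443)) ≈ 1.7394 + 17.796*I)
(140114 + X) + H = (140114 + 307153) + (26193970/15059313 + 12732698*I*sqrt(443)/15059313) = 447267 + (26193970/15059313 + 12732698*I*sqrt(443)/15059313) = 6735559941541/15059313 + 12732698*I*sqrt(443)/15059313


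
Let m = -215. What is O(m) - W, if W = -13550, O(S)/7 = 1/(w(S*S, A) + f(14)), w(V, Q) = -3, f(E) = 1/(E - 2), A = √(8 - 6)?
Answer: 67738/5 ≈ 13548.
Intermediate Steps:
A = √2 ≈ 1.4142
f(E) = 1/(-2 + E)
O(S) = -12/5 (O(S) = 7/(-3 + 1/(-2 + 14)) = 7/(-3 + 1/12) = 7/(-35/12) = 7*(-12/35) = -12/5)
O(m) - W = -12/5 - 1*(-13550) = -12/5 + 13550 = 67738/5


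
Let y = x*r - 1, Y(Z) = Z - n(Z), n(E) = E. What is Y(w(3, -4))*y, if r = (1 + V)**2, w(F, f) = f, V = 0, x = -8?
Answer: 0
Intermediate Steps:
r = 1 (r = (1 + 0)**2 = 1**2 = 1)
Y(Z) = 0 (Y(Z) = Z - Z = 0)
y = -9 (y = -8*1 - 1 = -8 - 1 = -9)
Y(w(3, -4))*y = 0*(-9) = 0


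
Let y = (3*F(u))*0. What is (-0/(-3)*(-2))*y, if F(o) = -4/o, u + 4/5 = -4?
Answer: 0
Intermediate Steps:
u = -24/5 (u = -⅘ - 4 = -24/5 ≈ -4.8000)
y = 0 (y = (3*(-4/(-24/5)))*0 = (3*(-4*(-5/24)))*0 = (3*(⅚))*0 = (5/2)*0 = 0)
(-0/(-3)*(-2))*y = (-0/(-3)*(-2))*0 = (-0*(-1)/3*(-2))*0 = (-2*0*(-2))*0 = (0*(-2))*0 = 0*0 = 0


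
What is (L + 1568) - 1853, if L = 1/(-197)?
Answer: -56146/197 ≈ -285.00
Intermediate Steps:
L = -1/197 ≈ -0.0050761
(L + 1568) - 1853 = (-1/197 + 1568) - 1853 = 308895/197 - 1853 = -56146/197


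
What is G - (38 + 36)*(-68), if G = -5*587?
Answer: 2097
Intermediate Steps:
G = -2935
G - (38 + 36)*(-68) = -2935 - (38 + 36)*(-68) = -2935 - 74*(-68) = -2935 - 1*(-5032) = -2935 + 5032 = 2097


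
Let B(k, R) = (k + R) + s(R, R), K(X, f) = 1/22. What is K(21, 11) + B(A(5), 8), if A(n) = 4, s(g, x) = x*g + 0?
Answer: 1673/22 ≈ 76.045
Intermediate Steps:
s(g, x) = g*x (s(g, x) = g*x + 0 = g*x)
K(X, f) = 1/22
B(k, R) = R + k + R² (B(k, R) = (k + R) + R*R = (R + k) + R² = R + k + R²)
K(21, 11) + B(A(5), 8) = 1/22 + (8 + 4 + 8²) = 1/22 + (8 + 4 + 64) = 1/22 + 76 = 1673/22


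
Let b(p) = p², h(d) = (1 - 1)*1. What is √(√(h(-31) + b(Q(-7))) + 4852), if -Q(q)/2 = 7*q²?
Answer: √5538 ≈ 74.418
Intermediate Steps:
Q(q) = -14*q²
h(d) = 0 (h(d) = 0*1 = 0)
√(√(h(-31) + b(Q(-7))) + 4852) = √(√(0 + (-14*(-7)²)²) + 4852) = √(√(0 + (-14*49)²) + 4852) = √(√(0 + (-686)²) + 4852) = √(√(0 + 470596) + 4852) = √(√470596 + 4852) = √(686 + 4852) = √5538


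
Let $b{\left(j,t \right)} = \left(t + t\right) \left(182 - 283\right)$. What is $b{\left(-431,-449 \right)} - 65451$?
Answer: $25247$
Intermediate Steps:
$b{\left(j,t \right)} = - 202 t$ ($b{\left(j,t \right)} = 2 t \left(-101\right) = - 202 t$)
$b{\left(-431,-449 \right)} - 65451 = \left(-202\right) \left(-449\right) - 65451 = 90698 - 65451 = 25247$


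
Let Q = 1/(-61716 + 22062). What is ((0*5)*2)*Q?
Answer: 0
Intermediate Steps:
Q = -1/39654 (Q = 1/(-39654) = -1/39654 ≈ -2.5218e-5)
((0*5)*2)*Q = ((0*5)*2)*(-1/39654) = (0*2)*(-1/39654) = 0*(-1/39654) = 0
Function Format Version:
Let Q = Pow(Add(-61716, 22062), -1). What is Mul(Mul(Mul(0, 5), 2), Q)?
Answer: 0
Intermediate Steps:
Q = Rational(-1, 39654) (Q = Pow(-39654, -1) = Rational(-1, 39654) ≈ -2.5218e-5)
Mul(Mul(Mul(0, 5), 2), Q) = Mul(Mul(Mul(0, 5), 2), Rational(-1, 39654)) = Mul(Mul(0, 2), Rational(-1, 39654)) = Mul(0, Rational(-1, 39654)) = 0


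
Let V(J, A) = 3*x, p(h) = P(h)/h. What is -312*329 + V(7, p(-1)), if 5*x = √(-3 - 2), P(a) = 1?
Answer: -102648 + 3*I*√5/5 ≈ -1.0265e+5 + 1.3416*I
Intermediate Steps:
x = I*√5/5 (x = √(-3 - 2)/5 = √(-5)/5 = (I*√5)/5 = I*√5/5 ≈ 0.44721*I)
p(h) = 1/h
V(J, A) = 3*I*√5/5 (V(J, A) = 3*(I*√5/5) = 3*I*√5/5)
-312*329 + V(7, p(-1)) = -312*329 + 3*I*√5/5 = -102648 + 3*I*√5/5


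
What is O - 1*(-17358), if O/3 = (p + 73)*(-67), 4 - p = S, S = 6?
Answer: 3087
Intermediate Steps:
p = -2 (p = 4 - 1*6 = 4 - 6 = -2)
O = -14271 (O = 3*((-2 + 73)*(-67)) = 3*(71*(-67)) = 3*(-4757) = -14271)
O - 1*(-17358) = -14271 - 1*(-17358) = -14271 + 17358 = 3087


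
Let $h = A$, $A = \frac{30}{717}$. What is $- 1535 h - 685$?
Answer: $- \frac{179065}{239} \approx -749.23$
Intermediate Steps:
$A = \frac{10}{239}$ ($A = 30 \cdot \frac{1}{717} = \frac{10}{239} \approx 0.041841$)
$h = \frac{10}{239} \approx 0.041841$
$- 1535 h - 685 = \left(-1535\right) \frac{10}{239} - 685 = - \frac{15350}{239} - 685 = - \frac{179065}{239}$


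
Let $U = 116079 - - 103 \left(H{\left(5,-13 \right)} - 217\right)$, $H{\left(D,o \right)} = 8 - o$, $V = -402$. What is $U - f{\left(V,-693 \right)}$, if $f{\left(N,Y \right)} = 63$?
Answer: $95828$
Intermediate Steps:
$U = 95891$ ($U = 116079 - - 103 \left(\left(8 - -13\right) - 217\right) = 116079 - - 103 \left(\left(8 + 13\right) - 217\right) = 116079 - - 103 \left(21 - 217\right) = 116079 - \left(-103\right) \left(-196\right) = 116079 - 20188 = 95891$)
$U - f{\left(V,-693 \right)} = 95891 - 63 = 95828$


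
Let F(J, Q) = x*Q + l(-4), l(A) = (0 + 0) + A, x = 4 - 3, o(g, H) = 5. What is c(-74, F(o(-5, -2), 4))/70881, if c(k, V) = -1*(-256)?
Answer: 256/70881 ≈ 0.0036117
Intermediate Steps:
x = 1
l(A) = A (l(A) = 0 + A = A)
F(J, Q) = -4 + Q (F(J, Q) = 1*Q - 4 = Q - 4 = -4 + Q)
c(k, V) = 256
c(-74, F(o(-5, -2), 4))/70881 = 256/70881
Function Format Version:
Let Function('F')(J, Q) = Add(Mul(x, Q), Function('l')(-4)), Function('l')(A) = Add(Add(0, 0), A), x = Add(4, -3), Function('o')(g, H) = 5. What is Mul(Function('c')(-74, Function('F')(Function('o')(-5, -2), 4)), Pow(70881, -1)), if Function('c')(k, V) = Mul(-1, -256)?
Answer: Rational(256, 70881) ≈ 0.0036117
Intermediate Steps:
x = 1
Function('l')(A) = A (Function('l')(A) = Add(0, A) = A)
Function('F')(J, Q) = Add(-4, Q) (Function('F')(J, Q) = Add(Mul(1, Q), -4) = Add(Q, -4) = Add(-4, Q))
Function('c')(k, V) = 256
Mul(Function('c')(-74, Function('F')(Function('o')(-5, -2), 4)), Pow(70881, -1)) = Mul(256, Pow(70881, -1)) = Mul(256, Rational(1, 70881)) = Rational(256, 70881)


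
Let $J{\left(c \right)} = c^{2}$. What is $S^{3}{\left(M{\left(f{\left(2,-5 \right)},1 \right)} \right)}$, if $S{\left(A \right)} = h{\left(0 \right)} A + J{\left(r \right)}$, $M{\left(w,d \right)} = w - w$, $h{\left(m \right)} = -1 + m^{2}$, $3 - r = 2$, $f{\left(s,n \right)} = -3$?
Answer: $1$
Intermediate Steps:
$r = 1$ ($r = 3 - 2 = 1$)
$M{\left(w,d \right)} = 0$
$S{\left(A \right)} = 1 - A$ ($S{\left(A \right)} = \left(-1 + 0^{2}\right) A + 1^{2} = \left(-1 + 0\right) A + 1 = - A + 1 = 1 - A$)
$S^{3}{\left(M{\left(f{\left(2,-5 \right)},1 \right)} \right)} = \left(1 - 0\right)^{3} = \left(1 + 0\right)^{3} = 1^{3} = 1$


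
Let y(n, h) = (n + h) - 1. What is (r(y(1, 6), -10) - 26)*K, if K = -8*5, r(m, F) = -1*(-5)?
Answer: 840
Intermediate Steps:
y(n, h) = -1 + h + n (y(n, h) = (h + n) - 1 = -1 + h + n)
r(m, F) = 5
K = -40
(r(y(1, 6), -10) - 26)*K = (5 - 26)*(-40) = -21*(-40) = 840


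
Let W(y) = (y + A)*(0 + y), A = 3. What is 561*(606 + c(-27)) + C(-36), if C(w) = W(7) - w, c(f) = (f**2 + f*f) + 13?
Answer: 1165303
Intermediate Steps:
c(f) = 13 + 2*f**2 (c(f) = (f**2 + f**2) + 13 = 2*f**2 + 13 = 13 + 2*f**2)
W(y) = y*(3 + y) (W(y) = (y + 3)*(0 + y) = (3 + y)*y = y*(3 + y))
C(w) = 70 - w (C(w) = 7*(3 + 7) - w = 7*10 - w = 70 - w)
561*(606 + c(-27)) + C(-36) = 561*(606 + (13 + 2*(-27)**2)) + (70 - 1*(-36)) = 561*(606 + (13 + 2*729)) + (70 + 36) = 561*(606 + (13 + 1458)) + 106 = 561*(606 + 1471) + 106 = 561*2077 + 106 = 1165197 + 106 = 1165303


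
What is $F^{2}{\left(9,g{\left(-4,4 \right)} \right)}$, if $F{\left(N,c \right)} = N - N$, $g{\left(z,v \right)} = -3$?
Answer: $0$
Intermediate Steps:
$F{\left(N,c \right)} = 0$
$F^{2}{\left(9,g{\left(-4,4 \right)} \right)} = 0^{2} = 0$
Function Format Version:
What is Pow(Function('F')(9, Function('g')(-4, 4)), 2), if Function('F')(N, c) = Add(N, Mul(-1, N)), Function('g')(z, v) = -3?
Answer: 0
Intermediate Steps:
Function('F')(N, c) = 0
Pow(Function('F')(9, Function('g')(-4, 4)), 2) = Pow(0, 2) = 0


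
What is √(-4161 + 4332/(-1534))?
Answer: I*√2449531851/767 ≈ 64.528*I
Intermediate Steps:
√(-4161 + 4332/(-1534)) = √(-4161 + 4332*(-1/1534)) = √(-4161 - 2166/767) = √(-3193653/767) = I*√2449531851/767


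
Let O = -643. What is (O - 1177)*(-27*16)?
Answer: 786240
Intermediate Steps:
(O - 1177)*(-27*16) = (-643 - 1177)*(-27*16) = -1820*(-432) = 786240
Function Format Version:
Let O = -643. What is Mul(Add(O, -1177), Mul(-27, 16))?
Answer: 786240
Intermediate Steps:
Mul(Add(O, -1177), Mul(-27, 16)) = Mul(Add(-643, -1177), Mul(-27, 16)) = Mul(-1820, -432) = 786240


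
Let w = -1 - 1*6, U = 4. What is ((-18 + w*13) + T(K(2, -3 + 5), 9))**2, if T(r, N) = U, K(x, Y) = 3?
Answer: 11025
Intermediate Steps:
w = -7 (w = -1 - 6 = -7)
T(r, N) = 4
((-18 + w*13) + T(K(2, -3 + 5), 9))**2 = ((-18 - 7*13) + 4)**2 = ((-18 - 91) + 4)**2 = (-109 + 4)**2 = (-105)**2 = 11025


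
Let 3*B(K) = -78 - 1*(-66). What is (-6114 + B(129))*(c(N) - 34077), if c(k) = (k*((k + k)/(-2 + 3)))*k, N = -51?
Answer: 1831600722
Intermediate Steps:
B(K) = -4 (B(K) = (-78 - 1*(-66))/3 = (-78 + 66)/3 = (⅓)*(-12) = -4)
c(k) = 2*k³ (c(k) = (k*((2*k)/1))*k = (k*((2*k)*1))*k = (k*(2*k))*k = (2*k²)*k = 2*k³)
(-6114 + B(129))*(c(N) - 34077) = (-6114 - 4)*(2*(-51)³ - 34077) = -6118*(2*(-132651) - 34077) = -6118*(-265302 - 34077) = -6118*(-299379) = 1831600722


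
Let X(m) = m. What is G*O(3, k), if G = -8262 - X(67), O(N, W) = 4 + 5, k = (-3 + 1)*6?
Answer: -74961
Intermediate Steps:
k = -12 (k = -2*6 = -12)
O(N, W) = 9
G = -8329 (G = -8262 - 1*67 = -8262 - 67 = -8329)
G*O(3, k) = -8329*9 = -74961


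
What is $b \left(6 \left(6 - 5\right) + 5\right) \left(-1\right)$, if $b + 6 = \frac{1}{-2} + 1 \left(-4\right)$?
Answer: $\frac{231}{2} \approx 115.5$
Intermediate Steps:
$b = - \frac{21}{2}$ ($b = -6 + \left(\frac{1}{-2} + 1 \left(-4\right)\right) = -6 - \frac{9}{2} = - \frac{21}{2} \approx -10.5$)
$b \left(6 \left(6 - 5\right) + 5\right) \left(-1\right) = - \frac{21 \left(6 \left(6 - 5\right) + 5\right)}{2} \left(-1\right) = - \frac{21 \left(6 \cdot 1 + 5\right)}{2} \left(-1\right) = - \frac{21 \left(6 + 5\right)}{2} \left(-1\right) = \left(- \frac{21}{2}\right) 11 \left(-1\right) = \left(- \frac{231}{2}\right) \left(-1\right) = \frac{231}{2}$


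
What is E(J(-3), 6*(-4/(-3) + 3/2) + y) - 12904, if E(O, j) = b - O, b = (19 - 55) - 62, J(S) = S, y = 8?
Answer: -12999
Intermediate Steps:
b = -98 (b = -36 - 62 = -98)
E(O, j) = -98 - O
E(J(-3), 6*(-4/(-3) + 3/2) + y) - 12904 = (-98 - 1*(-3)) - 12904 = (-98 + 3) - 12904 = -95 - 12904 = -12999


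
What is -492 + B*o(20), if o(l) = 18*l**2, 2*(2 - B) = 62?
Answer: -209292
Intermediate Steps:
B = -29 (B = 2 - 1/2*62 = 2 - 31 = -29)
-492 + B*o(20) = -492 - 522*20**2 = -492 - 522*400 = -492 - 29*7200 = -492 - 208800 = -209292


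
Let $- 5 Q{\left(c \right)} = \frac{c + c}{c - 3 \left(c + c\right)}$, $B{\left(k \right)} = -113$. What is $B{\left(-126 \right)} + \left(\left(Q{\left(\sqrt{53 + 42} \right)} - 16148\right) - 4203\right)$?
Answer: $- \frac{511598}{25} \approx -20464.0$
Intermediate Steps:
$Q{\left(c \right)} = \frac{2}{25}$ ($Q{\left(c \right)} = - \frac{\left(c + c\right) \frac{1}{c - 3 \left(c + c\right)}}{5} = - \frac{2 c \frac{1}{c - 3 \cdot 2 c}}{5} = - \frac{2 c \frac{1}{c - 6 c}}{5} = - \frac{2 c \frac{1}{\left(-5\right) c}}{5} = - \frac{2 c \left(- \frac{1}{5 c}\right)}{5} = \left(- \frac{1}{5}\right) \left(- \frac{2}{5}\right) = \frac{2}{25}$)
$B{\left(-126 \right)} + \left(\left(Q{\left(\sqrt{53 + 42} \right)} - 16148\right) - 4203\right) = -113 + \left(\left(\frac{2}{25} - 16148\right) - 4203\right) = -113 - \frac{508773}{25} = - \frac{511598}{25}$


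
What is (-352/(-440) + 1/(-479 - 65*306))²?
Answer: 443357554201/692756582400 ≈ 0.63999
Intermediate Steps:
(-352/(-440) + 1/(-479 - 65*306))² = (-352*(-1/440) + (1/306)/(-544))² = (⅘ - 1/544*1/306)² = (⅘ - 1/166464)² = (665851/832320)² = 443357554201/692756582400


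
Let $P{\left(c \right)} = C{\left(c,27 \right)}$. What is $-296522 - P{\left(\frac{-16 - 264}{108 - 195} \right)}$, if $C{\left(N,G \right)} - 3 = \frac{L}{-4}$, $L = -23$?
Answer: $- \frac{1186123}{4} \approx -2.9653 \cdot 10^{5}$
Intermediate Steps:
$C{\left(N,G \right)} = \frac{35}{4}$ ($C{\left(N,G \right)} = 3 - \frac{23}{-4} = 3 - - \frac{23}{4} = 3 + \frac{23}{4} = \frac{35}{4}$)
$P{\left(c \right)} = \frac{35}{4}$
$-296522 - P{\left(\frac{-16 - 264}{108 - 195} \right)} = -296522 - \frac{35}{4} = - \frac{1186123}{4}$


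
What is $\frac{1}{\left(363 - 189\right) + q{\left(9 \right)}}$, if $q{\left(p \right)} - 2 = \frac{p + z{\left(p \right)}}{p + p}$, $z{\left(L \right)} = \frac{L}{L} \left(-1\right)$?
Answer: $\frac{9}{1588} \approx 0.0056675$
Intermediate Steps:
$z{\left(L \right)} = -1$ ($z{\left(L \right)} = 1 \left(-1\right) = -1$)
$q{\left(p \right)} = 2 + \frac{-1 + p}{2 p}$ ($q{\left(p \right)} = 2 + \frac{p - 1}{p + p} = 2 + \frac{-1 + p}{2 p}$)
$\frac{1}{\left(363 - 189\right) + q{\left(9 \right)}} = \frac{1}{\left(363 - 189\right) + \frac{-1 + 5 \cdot 9}{2 \cdot 9}} = \frac{1}{174 + \frac{1}{2} \cdot \frac{1}{9} \left(-1 + 45\right)} = \frac{1}{174 + \frac{1}{2} \cdot \frac{1}{9} \cdot 44} = \frac{1}{174 + \frac{22}{9}} = \frac{1}{\frac{1588}{9}} = \frac{9}{1588}$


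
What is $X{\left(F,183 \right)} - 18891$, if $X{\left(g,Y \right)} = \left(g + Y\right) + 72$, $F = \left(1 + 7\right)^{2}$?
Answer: $-18572$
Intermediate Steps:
$F = 64$ ($F = 8^{2} = 64$)
$X{\left(g,Y \right)} = 72 + Y + g$ ($X{\left(g,Y \right)} = \left(Y + g\right) + 72 = 72 + Y + g$)
$X{\left(F,183 \right)} - 18891 = \left(72 + 183 + 64\right) - 18891 = 319 - 18891 = -18572$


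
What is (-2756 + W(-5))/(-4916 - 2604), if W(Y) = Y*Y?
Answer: 2731/7520 ≈ 0.36316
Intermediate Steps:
W(Y) = Y²
(-2756 + W(-5))/(-4916 - 2604) = (-2756 + (-5)²)/(-4916 - 2604) = (-2756 + 25)/(-7520) = -2731*(-1/7520) = 2731/7520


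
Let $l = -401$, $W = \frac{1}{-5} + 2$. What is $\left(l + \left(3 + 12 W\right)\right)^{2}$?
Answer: $\frac{3541924}{25} \approx 1.4168 \cdot 10^{5}$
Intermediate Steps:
$W = \frac{9}{5}$ ($W = - \frac{1}{5} + 2 = \frac{9}{5} \approx 1.8$)
$\left(l + \left(3 + 12 W\right)\right)^{2} = \left(-401 + \left(3 + 12 \cdot \frac{9}{5}\right)\right)^{2} = \left(-401 + \left(3 + \frac{108}{5}\right)\right)^{2} = \left(-401 + \frac{123}{5}\right)^{2} = \left(- \frac{1882}{5}\right)^{2} = \frac{3541924}{25}$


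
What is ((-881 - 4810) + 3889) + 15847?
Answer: 14045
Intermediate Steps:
((-881 - 4810) + 3889) + 15847 = (-5691 + 3889) + 15847 = -1802 + 15847 = 14045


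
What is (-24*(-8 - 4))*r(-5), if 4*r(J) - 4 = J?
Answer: -72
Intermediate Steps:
r(J) = 1 + J/4
(-24*(-8 - 4))*r(-5) = (-24*(-8 - 4))*(1 + (¼)*(-5)) = (-24*(-12))*(1 - 5/4) = 288*(-¼) = -72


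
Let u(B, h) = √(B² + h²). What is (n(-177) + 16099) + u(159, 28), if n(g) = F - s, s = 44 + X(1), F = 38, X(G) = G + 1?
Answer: 16091 + √26065 ≈ 16252.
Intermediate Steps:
X(G) = 1 + G
s = 46 (s = 44 + (1 + 1) = 44 + 2 = 46)
n(g) = -8 (n(g) = 38 - 1*46 = 38 - 46 = -8)
(n(-177) + 16099) + u(159, 28) = (-8 + 16099) + √(159² + 28²) = 16091 + √(25281 + 784) = 16091 + √26065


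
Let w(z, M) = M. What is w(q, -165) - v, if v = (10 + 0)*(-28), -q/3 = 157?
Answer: 115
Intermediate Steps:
q = -471 (q = -3*157 = -471)
v = -280 (v = 10*(-28) = -280)
w(q, -165) - v = -165 - 1*(-280) = -165 + 280 = 115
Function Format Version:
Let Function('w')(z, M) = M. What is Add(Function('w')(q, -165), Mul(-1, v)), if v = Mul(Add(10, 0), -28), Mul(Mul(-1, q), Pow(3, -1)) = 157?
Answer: 115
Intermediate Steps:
q = -471 (q = Mul(-3, 157) = -471)
v = -280 (v = Mul(10, -28) = -280)
Add(Function('w')(q, -165), Mul(-1, v)) = Add(-165, Mul(-1, -280)) = Add(-165, 280) = 115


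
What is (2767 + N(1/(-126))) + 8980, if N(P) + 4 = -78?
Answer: 11665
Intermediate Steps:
N(P) = -82 (N(P) = -4 - 78 = -82)
(2767 + N(1/(-126))) + 8980 = (2767 - 82) + 8980 = 2685 + 8980 = 11665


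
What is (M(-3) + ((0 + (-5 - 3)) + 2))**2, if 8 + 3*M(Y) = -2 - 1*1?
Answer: 841/9 ≈ 93.444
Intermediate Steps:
M(Y) = -11/3 (M(Y) = -8/3 + (-2 - 1*1)/3 = -8/3 + (-2 - 1)/3 = -8/3 + (1/3)*(-3) = -8/3 - 1 = -11/3)
(M(-3) + ((0 + (-5 - 3)) + 2))**2 = (-11/3 + ((0 + (-5 - 3)) + 2))**2 = (-11/3 + ((0 - 8) + 2))**2 = (-11/3 + (-8 + 2))**2 = (-11/3 - 6)**2 = (-29/3)**2 = 841/9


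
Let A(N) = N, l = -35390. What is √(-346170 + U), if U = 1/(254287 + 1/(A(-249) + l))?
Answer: I*√7107694815862330889547598/4531267196 ≈ 588.36*I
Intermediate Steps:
U = 35639/9062534392 (U = 1/(254287 + 1/(-249 - 35390)) = 1/(254287 + 1/(-35639)) = 1/(254287 - 1/35639) = 1/(9062534392/35639) = 35639/9062534392 ≈ 3.9326e-6)
√(-346170 + U) = √(-346170 + 35639/9062534392) = √(-3137177530443001/9062534392) = I*√7107694815862330889547598/4531267196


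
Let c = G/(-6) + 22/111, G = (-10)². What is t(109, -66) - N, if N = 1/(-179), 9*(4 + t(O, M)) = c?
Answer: -1041497/178821 ≈ -5.8242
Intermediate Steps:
G = 100
c = -1828/111 (c = 100/(-6) + 22/111 = 100*(-⅙) + 22*(1/111) = -50/3 + 22/111 = -1828/111 ≈ -16.468)
t(O, M) = -5824/999 (t(O, M) = -4 + (⅑)*(-1828/111) = -4 - 1828/999 = -5824/999)
N = -1/179 ≈ -0.0055866
t(109, -66) - N = -5824/999 - 1*(-1/179) = -5824/999 + 1/179 = -1041497/178821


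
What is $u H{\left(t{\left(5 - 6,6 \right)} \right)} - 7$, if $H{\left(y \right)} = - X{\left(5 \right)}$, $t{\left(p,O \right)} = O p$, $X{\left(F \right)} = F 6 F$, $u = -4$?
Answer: $593$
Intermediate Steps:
$X{\left(F \right)} = 6 F^{2}$ ($X{\left(F \right)} = 6 F F = 6 F^{2}$)
$H{\left(y \right)} = -150$ ($H{\left(y \right)} = - 6 \cdot 5^{2} = - 6 \cdot 25 = \left(-1\right) 150 = -150$)
$u H{\left(t{\left(5 - 6,6 \right)} \right)} - 7 = \left(-4\right) \left(-150\right) - 7 = 600 - 7 = 593$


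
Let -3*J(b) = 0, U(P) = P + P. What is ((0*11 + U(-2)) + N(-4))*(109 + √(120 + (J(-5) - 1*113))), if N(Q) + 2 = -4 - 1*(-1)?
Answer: -981 - 9*√7 ≈ -1004.8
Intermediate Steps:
U(P) = 2*P
N(Q) = -5 (N(Q) = -2 + (-4 - 1*(-1)) = -2 + (-4 + 1) = -2 - 3 = -5)
J(b) = 0 (J(b) = -⅓*0 = 0)
((0*11 + U(-2)) + N(-4))*(109 + √(120 + (J(-5) - 1*113))) = ((0*11 + 2*(-2)) - 5)*(109 + √(120 + (0 - 1*113))) = ((0 - 4) - 5)*(109 + √(120 + (0 - 113))) = (-4 - 5)*(109 + √(120 - 113)) = -9*(109 + √7) = -981 - 9*√7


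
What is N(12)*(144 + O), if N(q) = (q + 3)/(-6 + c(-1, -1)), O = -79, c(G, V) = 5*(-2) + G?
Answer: -975/17 ≈ -57.353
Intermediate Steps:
c(G, V) = -10 + G
N(q) = -3/17 - q/17 (N(q) = (q + 3)/(-6 + (-10 - 1)) = (3 + q)/(-6 - 11) = (3 + q)/(-17) = (3 + q)*(-1/17) = -3/17 - q/17)
N(12)*(144 + O) = (-3/17 - 1/17*12)*(144 - 79) = (-3/17 - 12/17)*65 = -15/17*65 = -975/17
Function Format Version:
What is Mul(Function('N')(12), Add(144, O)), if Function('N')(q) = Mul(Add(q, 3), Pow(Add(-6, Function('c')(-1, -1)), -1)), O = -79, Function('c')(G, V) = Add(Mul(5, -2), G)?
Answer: Rational(-975, 17) ≈ -57.353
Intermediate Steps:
Function('c')(G, V) = Add(-10, G)
Function('N')(q) = Add(Rational(-3, 17), Mul(Rational(-1, 17), q)) (Function('N')(q) = Mul(Add(q, 3), Pow(Add(-6, Add(-10, -1)), -1)) = Mul(Add(3, q), Pow(Add(-6, -11), -1)) = Mul(Add(3, q), Pow(-17, -1)) = Mul(Add(3, q), Rational(-1, 17)) = Add(Rational(-3, 17), Mul(Rational(-1, 17), q)))
Mul(Function('N')(12), Add(144, O)) = Mul(Add(Rational(-3, 17), Mul(Rational(-1, 17), 12)), Add(144, -79)) = Mul(Add(Rational(-3, 17), Rational(-12, 17)), 65) = Mul(Rational(-15, 17), 65) = Rational(-975, 17)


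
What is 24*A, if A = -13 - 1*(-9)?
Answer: -96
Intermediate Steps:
A = -4 (A = -13 + 9 = -4)
24*A = 24*(-4) = -96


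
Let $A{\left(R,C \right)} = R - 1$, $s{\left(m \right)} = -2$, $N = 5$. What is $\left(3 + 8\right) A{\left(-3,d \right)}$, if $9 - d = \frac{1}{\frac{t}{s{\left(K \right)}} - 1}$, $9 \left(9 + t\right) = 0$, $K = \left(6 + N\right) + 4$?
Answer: $-44$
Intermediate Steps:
$K = 15$ ($K = \left(6 + 5\right) + 4 = 11 + 4 = 15$)
$t = -9$ ($t = -9 + \frac{1}{9} \cdot 0 = -9 + 0 = -9$)
$d = \frac{61}{7}$ ($d = 9 - \frac{1}{- \frac{9}{-2} - 1} = 9 - \frac{1}{\left(-9\right) \left(- \frac{1}{2}\right) - 1} = 9 - \frac{1}{\frac{9}{2} - 1} = 9 - \frac{1}{\frac{7}{2}} = 9 - \frac{2}{7} = \frac{61}{7} \approx 8.7143$)
$A{\left(R,C \right)} = -1 + R$
$\left(3 + 8\right) A{\left(-3,d \right)} = \left(3 + 8\right) \left(-1 - 3\right) = 11 \left(-4\right) = -44$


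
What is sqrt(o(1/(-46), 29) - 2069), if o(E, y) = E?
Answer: 45*I*sqrt(2162)/46 ≈ 45.487*I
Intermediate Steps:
sqrt(o(1/(-46), 29) - 2069) = sqrt(1/(-46) - 2069) = sqrt(-1/46 - 2069) = sqrt(-95175/46) = 45*I*sqrt(2162)/46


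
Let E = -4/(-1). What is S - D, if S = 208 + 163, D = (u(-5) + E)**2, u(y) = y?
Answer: 370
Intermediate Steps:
E = 4 (E = -4*(-1) = 4)
D = 1 (D = (-5 + 4)**2 = (-1)**2 = 1)
S = 371
S - D = 371 - 1*1 = 371 - 1 = 370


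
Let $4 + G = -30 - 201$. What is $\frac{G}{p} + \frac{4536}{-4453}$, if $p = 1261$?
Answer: $- \frac{6766351}{5615233} \approx -1.205$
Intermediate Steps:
$G = -235$ ($G = -4 - 231 = -235$)
$\frac{G}{p} + \frac{4536}{-4453} = - \frac{235}{1261} + \frac{4536}{-4453} = \left(-235\right) \frac{1}{1261} + 4536 \left(- \frac{1}{4453}\right) = - \frac{235}{1261} - \frac{4536}{4453} = - \frac{6766351}{5615233}$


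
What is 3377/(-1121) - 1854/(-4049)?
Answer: -11595139/4538929 ≈ -2.5546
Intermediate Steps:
3377/(-1121) - 1854/(-4049) = 3377*(-1/1121) - 1854*(-1/4049) = -3377/1121 + 1854/4049 = -11595139/4538929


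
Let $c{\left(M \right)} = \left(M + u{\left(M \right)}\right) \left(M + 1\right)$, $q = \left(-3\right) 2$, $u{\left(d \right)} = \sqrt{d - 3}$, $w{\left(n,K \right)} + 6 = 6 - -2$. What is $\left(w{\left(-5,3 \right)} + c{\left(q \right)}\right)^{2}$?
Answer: $799 - 960 i \approx 799.0 - 960.0 i$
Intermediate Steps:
$w{\left(n,K \right)} = 2$ ($w{\left(n,K \right)} = -6 + \left(6 - -2\right) = -6 + \left(6 + 2\right) = -6 + 8 = 2$)
$u{\left(d \right)} = \sqrt{-3 + d}$
$q = -6$
$c{\left(M \right)} = \left(1 + M\right) \left(M + \sqrt{-3 + M}\right)$ ($c{\left(M \right)} = \left(M + \sqrt{-3 + M}\right) \left(M + 1\right) = \left(M + \sqrt{-3 + M}\right) \left(1 + M\right) = \left(1 + M\right) \left(M + \sqrt{-3 + M}\right)$)
$\left(w{\left(-5,3 \right)} + c{\left(q \right)}\right)^{2} = \left(2 + \left(-6 + \left(-6\right)^{2} + \sqrt{-3 - 6} - 6 \sqrt{-3 - 6}\right)\right)^{2} = \left(2 + \left(-6 + 36 + \sqrt{-9} - 6 \sqrt{-9}\right)\right)^{2} = \left(2 + \left(-6 + 36 + 3 i - 6 \cdot 3 i\right)\right)^{2} = \left(2 + \left(-6 + 36 + 3 i - 18 i\right)\right)^{2} = \left(2 + \left(30 - 15 i\right)\right)^{2} = \left(32 - 15 i\right)^{2}$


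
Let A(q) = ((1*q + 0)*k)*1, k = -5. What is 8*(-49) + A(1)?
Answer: -397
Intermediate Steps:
A(q) = -5*q (A(q) = ((1*q + 0)*(-5))*1 = ((q + 0)*(-5))*1 = (q*(-5))*1 = -5*q*1 = -5*q)
8*(-49) + A(1) = 8*(-49) - 5*1 = -392 - 5 = -397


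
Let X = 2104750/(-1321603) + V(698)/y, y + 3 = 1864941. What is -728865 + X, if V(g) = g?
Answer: -898221534857437358/1232353827807 ≈ -7.2887e+5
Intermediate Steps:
y = 1864938 (y = -3 + 1864941 = 1864938)
X = -1962152888303/1232353827807 (X = 2104750/(-1321603) + 698/1864938 = 2104750*(-1/1321603) + 698*(1/1864938) = -2104750/1321603 + 349/932469 = -1962152888303/1232353827807 ≈ -1.5922)
-728865 + X = -728865 - 1962152888303/1232353827807 = -898221534857437358/1232353827807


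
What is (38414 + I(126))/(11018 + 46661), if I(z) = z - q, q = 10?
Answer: 38530/57679 ≈ 0.66801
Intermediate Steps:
I(z) = -10 + z (I(z) = z - 1*10 = z - 10 = -10 + z)
(38414 + I(126))/(11018 + 46661) = (38414 + (-10 + 126))/(11018 + 46661) = (38414 + 116)/57679 = 38530*(1/57679) = 38530/57679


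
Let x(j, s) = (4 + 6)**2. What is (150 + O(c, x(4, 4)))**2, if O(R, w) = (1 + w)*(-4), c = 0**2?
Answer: 64516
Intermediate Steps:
c = 0
x(j, s) = 100 (x(j, s) = 10**2 = 100)
O(R, w) = -4 - 4*w
(150 + O(c, x(4, 4)))**2 = (150 + (-4 - 4*100))**2 = (150 + (-4 - 400))**2 = (150 - 404)**2 = (-254)**2 = 64516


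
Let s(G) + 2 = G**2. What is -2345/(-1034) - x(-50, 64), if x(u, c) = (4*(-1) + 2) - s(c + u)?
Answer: 205009/1034 ≈ 198.27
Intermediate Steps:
s(G) = -2 + G**2
x(u, c) = -(c + u)**2 (x(u, c) = (4*(-1) + 2) - (-2 + (c + u)**2) = (-4 + 2) + (2 - (c + u)**2) = -2 + (2 - (c + u)**2) = -(c + u)**2)
-2345/(-1034) - x(-50, 64) = -2345/(-1034) - (-1)*(64 - 50)**2 = -2345*(-1/1034) - (-1)*14**2 = 2345/1034 - (-1)*196 = 2345/1034 - 1*(-196) = 2345/1034 + 196 = 205009/1034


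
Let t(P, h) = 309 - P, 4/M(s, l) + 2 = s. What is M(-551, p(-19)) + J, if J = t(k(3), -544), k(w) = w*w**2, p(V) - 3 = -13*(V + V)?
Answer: 155942/553 ≈ 281.99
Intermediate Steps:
p(V) = 3 - 26*V (p(V) = 3 - 13*(V + V) = 3 - 26*V)
M(s, l) = 4/(-2 + s)
k(w) = w**3
J = 282 (J = 309 - 1*3**3 = 309 - 1*27 = 309 - 27 = 282)
M(-551, p(-19)) + J = 4/(-2 - 551) + 282 = 4/(-553) + 282 = 4*(-1/553) + 282 = -4/553 + 282 = 155942/553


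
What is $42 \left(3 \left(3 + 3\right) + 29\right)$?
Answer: $1974$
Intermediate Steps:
$42 \left(3 \left(3 + 3\right) + 29\right) = 42 \left(3 \cdot 6 + 29\right) = 42 \left(18 + 29\right) = 42 \cdot 47 = 1974$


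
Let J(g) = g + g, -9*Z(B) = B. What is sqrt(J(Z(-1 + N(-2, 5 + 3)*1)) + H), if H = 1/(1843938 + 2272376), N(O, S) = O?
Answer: sqrt(101664282726402)/12348942 ≈ 0.81650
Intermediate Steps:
Z(B) = -B/9
J(g) = 2*g
H = 1/4116314 ≈ 2.4294e-7
sqrt(J(Z(-1 + N(-2, 5 + 3)*1)) + H) = sqrt(2*(-(-1 - 2*1)/9) + 1/4116314) = sqrt(2*(-(-1 - 2)/9) + 1/4116314) = sqrt(2*(-1/9*(-3)) + 1/4116314) = sqrt(2*(1/3) + 1/4116314) = sqrt(2/3 + 1/4116314) = sqrt(8232631/12348942) = sqrt(101664282726402)/12348942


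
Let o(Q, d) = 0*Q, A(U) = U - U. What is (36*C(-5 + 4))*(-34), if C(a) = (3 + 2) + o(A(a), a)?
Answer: -6120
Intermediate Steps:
A(U) = 0
o(Q, d) = 0
C(a) = 5 (C(a) = (3 + 2) + 0 = 5 + 0 = 5)
(36*C(-5 + 4))*(-34) = (36*5)*(-34) = 180*(-34) = -6120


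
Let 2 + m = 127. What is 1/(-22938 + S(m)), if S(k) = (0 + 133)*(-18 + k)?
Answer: -1/8707 ≈ -0.00011485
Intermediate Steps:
m = 125 (m = -2 + 127 = 125)
S(k) = -2394 + 133*k (S(k) = 133*(-18 + k) = -2394 + 133*k)
1/(-22938 + S(m)) = 1/(-22938 + (-2394 + 133*125)) = 1/(-22938 + (-2394 + 16625)) = 1/(-22938 + 14231) = 1/(-8707) = -1/8707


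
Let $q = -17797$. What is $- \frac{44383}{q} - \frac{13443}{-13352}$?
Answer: $\frac{831846887}{237625544} \approx 3.5007$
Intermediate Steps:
$- \frac{44383}{q} - \frac{13443}{-13352} = - \frac{44383}{-17797} - \frac{13443}{-13352} = \left(-44383\right) \left(- \frac{1}{17797}\right) - - \frac{13443}{13352} = \frac{44383}{17797} + \frac{13443}{13352} = \frac{831846887}{237625544}$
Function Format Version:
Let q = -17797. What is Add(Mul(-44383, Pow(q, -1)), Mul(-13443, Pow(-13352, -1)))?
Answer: Rational(831846887, 237625544) ≈ 3.5007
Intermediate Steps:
Add(Mul(-44383, Pow(q, -1)), Mul(-13443, Pow(-13352, -1))) = Add(Mul(-44383, Pow(-17797, -1)), Mul(-13443, Pow(-13352, -1))) = Add(Mul(-44383, Rational(-1, 17797)), Mul(-13443, Rational(-1, 13352))) = Add(Rational(44383, 17797), Rational(13443, 13352)) = Rational(831846887, 237625544)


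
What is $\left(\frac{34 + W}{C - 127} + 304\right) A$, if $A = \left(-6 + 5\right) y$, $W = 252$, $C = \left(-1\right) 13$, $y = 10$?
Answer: $- \frac{21137}{7} \approx -3019.6$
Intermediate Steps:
$C = -13$
$A = -10$ ($A = \left(-6 + 5\right) 10 = \left(-1\right) 10 = -10$)
$\left(\frac{34 + W}{C - 127} + 304\right) A = \left(\frac{34 + 252}{-13 - 127} + 304\right) \left(-10\right) = \left(\frac{286}{-140} + 304\right) \left(-10\right) = \left(286 \left(- \frac{1}{140}\right) + 304\right) \left(-10\right) = \left(- \frac{143}{70} + 304\right) \left(-10\right) = \frac{21137}{70} \left(-10\right) = - \frac{21137}{7}$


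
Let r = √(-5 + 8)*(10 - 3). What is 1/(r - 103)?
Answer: -103/10462 - 7*√3/10462 ≈ -0.011004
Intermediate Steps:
r = 7*√3 (r = √3*7 = 7*√3 ≈ 12.124)
1/(r - 103) = 1/(7*√3 - 103) = 1/(-103 + 7*√3)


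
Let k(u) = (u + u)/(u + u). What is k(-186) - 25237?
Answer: -25236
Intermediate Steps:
k(u) = 1 (k(u) = (2*u)/((2*u)) = (2*u)*(1/(2*u)) = 1)
k(-186) - 25237 = 1 - 25237 = -25236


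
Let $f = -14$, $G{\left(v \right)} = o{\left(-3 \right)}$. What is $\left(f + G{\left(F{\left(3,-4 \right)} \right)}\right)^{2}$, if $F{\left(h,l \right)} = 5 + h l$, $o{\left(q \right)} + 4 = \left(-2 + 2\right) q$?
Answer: $324$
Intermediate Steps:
$o{\left(q \right)} = -4$ ($o{\left(q \right)} = -4 + \left(-2 + 2\right) q = -4 + 0 q = -4 + 0 = -4$)
$G{\left(v \right)} = -4$
$\left(f + G{\left(F{\left(3,-4 \right)} \right)}\right)^{2} = \left(-14 - 4\right)^{2} = \left(-18\right)^{2} = 324$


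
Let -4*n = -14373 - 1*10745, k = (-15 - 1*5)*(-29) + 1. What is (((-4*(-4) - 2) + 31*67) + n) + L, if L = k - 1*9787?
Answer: -1671/2 ≈ -835.50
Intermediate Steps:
k = 581 (k = (-15 - 5)*(-29) + 1 = -20*(-29) + 1 = 580 + 1 = 581)
L = -9206 (L = 581 - 1*9787 = 581 - 9787 = -9206)
n = 12559/2 (n = -(-14373 - 1*10745)/4 = -(-14373 - 10745)/4 = -¼*(-25118) = 12559/2 ≈ 6279.5)
(((-4*(-4) - 2) + 31*67) + n) + L = (((-4*(-4) - 2) + 31*67) + 12559/2) - 9206 = (((16 - 2) + 2077) + 12559/2) - 9206 = ((14 + 2077) + 12559/2) - 9206 = (2091 + 12559/2) - 9206 = 16741/2 - 9206 = -1671/2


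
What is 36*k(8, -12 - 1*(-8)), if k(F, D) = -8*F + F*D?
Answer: -3456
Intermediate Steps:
k(F, D) = -8*F + D*F
36*k(8, -12 - 1*(-8)) = 36*(8*(-8 + (-12 - 1*(-8)))) = 36*(8*(-8 + (-12 + 8))) = 36*(8*(-8 - 4)) = 36*(8*(-12)) = 36*(-96) = -3456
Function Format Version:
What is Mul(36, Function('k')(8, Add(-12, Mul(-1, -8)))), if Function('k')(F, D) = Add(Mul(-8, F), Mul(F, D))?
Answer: -3456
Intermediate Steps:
Function('k')(F, D) = Add(Mul(-8, F), Mul(D, F))
Mul(36, Function('k')(8, Add(-12, Mul(-1, -8)))) = Mul(36, Mul(8, Add(-8, Add(-12, Mul(-1, -8))))) = Mul(36, Mul(8, Add(-8, Add(-12, 8)))) = Mul(36, Mul(8, Add(-8, -4))) = Mul(36, Mul(8, -12)) = Mul(36, -96) = -3456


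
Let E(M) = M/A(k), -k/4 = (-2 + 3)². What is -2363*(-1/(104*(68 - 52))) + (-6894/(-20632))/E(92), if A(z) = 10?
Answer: 143750951/98703488 ≈ 1.4564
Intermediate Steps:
k = -4 (k = -4*(-2 + 3)² = -4*1² = -4*1 = -4)
E(M) = M/10
-2363*(-1/(104*(68 - 52))) + (-6894/(-20632))/E(92) = -2363*(-1/(104*(68 - 52))) + (-6894/(-20632))/(((⅒)*92)) = -2363/((-104*16)) + (-6894*(-1/20632))/(46/5) = -2363/(-1664) + (3447/10316)*(5/46) = -2363*(-1/1664) + 17235/474536 = 2363/1664 + 17235/474536 = 143750951/98703488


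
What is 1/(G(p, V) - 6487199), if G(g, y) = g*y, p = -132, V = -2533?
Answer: -1/6152843 ≈ -1.6253e-7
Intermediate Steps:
1/(G(p, V) - 6487199) = 1/(-132*(-2533) - 6487199) = 1/(334356 - 6487199) = 1/(-6152843) = -1/6152843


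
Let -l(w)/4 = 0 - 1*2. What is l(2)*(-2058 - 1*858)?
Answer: -23328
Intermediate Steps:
l(w) = 8 (l(w) = -4*(0 - 1*2) = -4*(0 - 2) = -4*(-2) = 8)
l(2)*(-2058 - 1*858) = 8*(-2058 - 1*858) = 8*(-2058 - 858) = 8*(-2916) = -23328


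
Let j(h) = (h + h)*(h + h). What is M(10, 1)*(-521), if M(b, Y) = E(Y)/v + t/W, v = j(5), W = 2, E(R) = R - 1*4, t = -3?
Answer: 79713/100 ≈ 797.13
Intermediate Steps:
E(R) = -4 + R (E(R) = R - 4 = -4 + R)
j(h) = 4*h**2 (j(h) = (2*h)*(2*h) = 4*h**2)
v = 100 (v = 4*5**2 = 4*25 = 100)
M(b, Y) = -77/50 + Y/100 (M(b, Y) = (-4 + Y)/100 - 3/2 = (-4 + Y)*(1/100) - 3*1/2 = (-1/25 + Y/100) - 3/2 = -77/50 + Y/100)
M(10, 1)*(-521) = (-77/50 + (1/100)*1)*(-521) = (-77/50 + 1/100)*(-521) = -153/100*(-521) = 79713/100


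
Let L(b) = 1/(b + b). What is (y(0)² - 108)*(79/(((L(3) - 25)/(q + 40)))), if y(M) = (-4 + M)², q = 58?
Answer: -6874896/149 ≈ -46140.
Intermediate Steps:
L(b) = 1/(2*b)
(y(0)² - 108)*(79/(((L(3) - 25)/(q + 40)))) = (((-4 + 0)²)² - 108)*(79/((((½)/3 - 25)/(58 + 40)))) = (((-4)²)² - 108)*(79/((((½)*(⅓) - 25)/98))) = (16² - 108)*(79/(((⅙ - 25)*(1/98)))) = (256 - 108)*(79/((-149/6*1/98))) = 148*(79/(-149/588)) = 148*(79*(-588/149)) = 148*(-46452/149) = -6874896/149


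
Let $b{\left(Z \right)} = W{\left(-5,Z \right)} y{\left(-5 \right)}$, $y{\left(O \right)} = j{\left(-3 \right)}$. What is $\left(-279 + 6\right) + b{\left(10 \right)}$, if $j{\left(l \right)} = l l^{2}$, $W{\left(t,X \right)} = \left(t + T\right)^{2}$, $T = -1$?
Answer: $-1245$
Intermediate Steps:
$W{\left(t,X \right)} = \left(-1 + t\right)^{2}$ ($W{\left(t,X \right)} = \left(t - 1\right)^{2} = \left(-1 + t\right)^{2}$)
$j{\left(l \right)} = l^{3}$
$y{\left(O \right)} = -27$ ($y{\left(O \right)} = \left(-3\right)^{3} = -27$)
$b{\left(Z \right)} = -972$ ($b{\left(Z \right)} = \left(-1 - 5\right)^{2} \left(-27\right) = \left(-6\right)^{2} \left(-27\right) = 36 \left(-27\right) = -972$)
$\left(-279 + 6\right) + b{\left(10 \right)} = \left(-279 + 6\right) - 972 = -273 - 972 = -1245$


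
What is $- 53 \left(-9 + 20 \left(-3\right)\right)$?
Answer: $3657$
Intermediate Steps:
$- 53 \left(-9 + 20 \left(-3\right)\right) = - 53 \left(-9 - 60\right) = \left(-53\right) \left(-69\right) = 3657$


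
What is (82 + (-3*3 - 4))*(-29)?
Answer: -2001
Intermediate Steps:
(82 + (-3*3 - 4))*(-29) = (82 + (-9 - 4))*(-29) = (82 - 13)*(-29) = 69*(-29) = -2001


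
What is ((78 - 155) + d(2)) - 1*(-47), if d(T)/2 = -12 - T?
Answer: -58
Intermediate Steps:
d(T) = -24 - 2*T (d(T) = 2*(-12 - T) = -24 - 2*T)
((78 - 155) + d(2)) - 1*(-47) = ((78 - 155) + (-24 - 2*2)) - 1*(-47) = (-77 + (-24 - 4)) + 47 = (-77 - 28) + 47 = -105 + 47 = -58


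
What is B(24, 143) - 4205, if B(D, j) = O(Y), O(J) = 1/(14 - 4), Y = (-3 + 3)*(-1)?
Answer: -42049/10 ≈ -4204.9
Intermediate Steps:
Y = 0 (Y = 0*(-1) = 0)
O(J) = ⅒ (O(J) = 1/10 = ⅒)
B(D, j) = ⅒
B(24, 143) - 4205 = ⅒ - 4205 = -42049/10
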